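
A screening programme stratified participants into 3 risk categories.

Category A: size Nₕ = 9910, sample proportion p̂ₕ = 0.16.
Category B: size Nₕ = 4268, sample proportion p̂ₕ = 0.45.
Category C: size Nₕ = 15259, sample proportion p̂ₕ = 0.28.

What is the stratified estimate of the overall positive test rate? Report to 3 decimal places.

Wₕ = Nₕ/N with N = 29437: 0.3367, 0.1450, 0.5184.
p̂_st = 0.3367·0.16 + 0.1450·0.45 + 0.5184·0.28 ≈ 0.26425... → 0.264.

0.264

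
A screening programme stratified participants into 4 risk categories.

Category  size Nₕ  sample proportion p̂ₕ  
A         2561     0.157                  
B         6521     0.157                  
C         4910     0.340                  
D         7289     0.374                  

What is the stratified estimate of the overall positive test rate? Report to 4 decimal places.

N = 2561 + 6521 + 4910 + 7289 = 21281.
Overall proportion = Σ (Nₕ/N)·p̂ₕ.
Σ Nₕp̂ₕ = 402.077 + 1023.797 + 1669.4 + 2726.086 = 5821.36.
5821.36 / 21281 = 0.273547... → 0.2735.

0.2735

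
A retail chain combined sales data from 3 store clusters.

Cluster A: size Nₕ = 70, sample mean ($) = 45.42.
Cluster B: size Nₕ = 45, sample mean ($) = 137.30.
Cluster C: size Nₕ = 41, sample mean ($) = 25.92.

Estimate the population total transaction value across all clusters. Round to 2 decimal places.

Population total = Σ Nₕ·x̄ₕ (each stratum's size times its mean).
70·45.42 + 45·137.30 + 41·25.92 = 3179.4 + 6178.5 + 1062.72 = 10420.62.

10420.62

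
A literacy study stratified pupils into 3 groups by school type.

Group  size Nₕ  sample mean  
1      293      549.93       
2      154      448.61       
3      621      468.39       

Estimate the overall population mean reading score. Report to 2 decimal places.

N = 1068; weights Wₕ = Nₕ/N = (0.2743, 0.1442, 0.5815).
x̄_st = Σ Wₕ·x̄ₕ = 0.2743·549.93 + 0.1442·448.61 + 0.5815·468.39 ≈ 487.9079...
→ 487.91.

487.91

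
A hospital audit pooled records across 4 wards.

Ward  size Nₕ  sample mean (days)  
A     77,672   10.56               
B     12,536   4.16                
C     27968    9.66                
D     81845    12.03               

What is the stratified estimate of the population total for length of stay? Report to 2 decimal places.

A: 77672·10.56 = 820216.32
B: 12536·4.16 = 52149.76
C: 27968·9.66 = 270170.88
D: 81845·12.03 = 984595.35
τ̂ = Σ Nₕx̄ₕ = 2127132.31.

2127132.31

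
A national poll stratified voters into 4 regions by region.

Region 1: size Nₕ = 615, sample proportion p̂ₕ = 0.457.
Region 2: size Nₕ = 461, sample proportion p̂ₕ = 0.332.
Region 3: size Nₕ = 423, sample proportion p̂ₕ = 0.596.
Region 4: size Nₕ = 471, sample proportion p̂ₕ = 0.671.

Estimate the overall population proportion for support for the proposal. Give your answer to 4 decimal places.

Wₕ = Nₕ/N with N = 1970: 0.3122, 0.2340, 0.2147, 0.2391.
p̂_st = 0.3122·0.457 + 0.2340·0.332 + 0.2147·0.596 + 0.2391·0.671 ≈ 0.508759... → 0.5088.

0.5088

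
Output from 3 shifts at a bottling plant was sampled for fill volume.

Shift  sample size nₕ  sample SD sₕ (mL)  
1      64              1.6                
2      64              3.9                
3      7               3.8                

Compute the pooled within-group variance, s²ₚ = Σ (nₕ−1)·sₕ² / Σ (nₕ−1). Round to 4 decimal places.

1: (64−1)·1.6² = 63·2.56 = 161.28
2: (64−1)·3.9² = 63·15.21 = 958.23
3: (7−1)·3.8² = 6·14.44 = 86.64
Numerator = 1206.15; denominator = Σ(nₕ−1) = 132.
s²ₚ = 1206.15/132 = 9.1375 → 9.1375.

9.1375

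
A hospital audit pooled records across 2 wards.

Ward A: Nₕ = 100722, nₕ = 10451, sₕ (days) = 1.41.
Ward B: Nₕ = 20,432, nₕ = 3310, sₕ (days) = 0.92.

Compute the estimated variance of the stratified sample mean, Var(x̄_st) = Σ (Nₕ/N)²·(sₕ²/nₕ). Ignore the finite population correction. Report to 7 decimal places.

N = 121154. Term for each stratum: Wₕ²sₕ²/nₕ.
Var(x̄_st) = 0.0001314781 + 0.0000072727 = 0.0001387508 → 0.0001388.

0.0001388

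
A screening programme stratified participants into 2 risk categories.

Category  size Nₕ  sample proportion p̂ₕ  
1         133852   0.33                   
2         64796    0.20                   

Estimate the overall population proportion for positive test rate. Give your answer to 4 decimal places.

0.2876

N = 133852 + 64796 = 198648.
Overall proportion = Σ (Nₕ/N)·p̂ₕ.
Σ Nₕp̂ₕ = 44171.16 + 12959.2 = 57130.36.
57130.36 / 198648 = 0.287596... → 0.2876.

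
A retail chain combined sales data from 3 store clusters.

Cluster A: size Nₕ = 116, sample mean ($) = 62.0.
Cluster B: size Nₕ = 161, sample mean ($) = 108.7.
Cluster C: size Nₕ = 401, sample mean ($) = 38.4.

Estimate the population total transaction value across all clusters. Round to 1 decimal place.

40091.1

Estimate total by summing Nₕ·x̄ₕ over strata.
116·62.0 + 161·108.7 + 401·38.4 = 7192 + 17500.7 + 15398.4 = 40091.1.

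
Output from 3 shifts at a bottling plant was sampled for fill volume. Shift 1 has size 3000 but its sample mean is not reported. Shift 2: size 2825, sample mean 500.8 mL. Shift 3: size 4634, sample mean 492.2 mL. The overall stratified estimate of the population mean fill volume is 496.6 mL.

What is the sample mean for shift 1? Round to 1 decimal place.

Σ Nₕx̄ₕ = N·μ, so 3000·x̄_1 = 10459·496.6 − (2825·500.8 + 4634·492.2).
= 5193939.4 − 3695614.8 = 1498324.6.
x̄_1 = 1498324.6 / 3000 = 499.442... → 499.4.

499.4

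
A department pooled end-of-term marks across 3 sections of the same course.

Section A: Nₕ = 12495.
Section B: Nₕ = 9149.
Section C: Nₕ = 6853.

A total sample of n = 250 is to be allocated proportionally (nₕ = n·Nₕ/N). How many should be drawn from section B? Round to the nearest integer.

Share of section B = 9149/28497 = 0.32105.
Allocate 250 × 0.32105 = 80.263... → 80.

80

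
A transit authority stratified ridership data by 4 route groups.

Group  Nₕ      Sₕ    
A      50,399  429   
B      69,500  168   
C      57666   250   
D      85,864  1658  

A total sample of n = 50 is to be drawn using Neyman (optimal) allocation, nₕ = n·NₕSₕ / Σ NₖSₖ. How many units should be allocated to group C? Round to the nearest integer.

4

A: NₕSₕ = 50399·429 = 21621171
B: NₕSₕ = 69500·168 = 11676000
C: NₕSₕ = 57666·250 = 14416500
D: NₕSₕ = 85864·1658 = 142362512
Σ NₕSₕ = 190076183.
n_C = 50·14416500/190076183 = 3.792... → 4.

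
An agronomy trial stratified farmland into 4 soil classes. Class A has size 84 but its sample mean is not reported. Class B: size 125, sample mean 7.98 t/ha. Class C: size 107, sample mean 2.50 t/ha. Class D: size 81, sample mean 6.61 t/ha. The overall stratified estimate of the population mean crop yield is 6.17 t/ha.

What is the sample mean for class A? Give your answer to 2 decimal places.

7.73

N = 84 + 125 + 107 + 81 = 397.
Overall total = μ·N = 6.17·397 = 2449.49.
Subtract the known strata: 125·7.98 + 107·2.50 + 81·6.61 = 1800.41.
Remaining total for class A: 2449.49 − 1800.41 = 649.08.
Divide by its size: 649.08 / 84 = 7.7271... → 7.73.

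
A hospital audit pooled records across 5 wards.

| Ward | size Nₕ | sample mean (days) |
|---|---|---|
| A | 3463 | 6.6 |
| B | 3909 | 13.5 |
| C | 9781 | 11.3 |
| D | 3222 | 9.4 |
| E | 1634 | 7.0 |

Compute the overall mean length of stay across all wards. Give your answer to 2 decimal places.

N = 3463 + 3909 + 9781 + 3222 + 1634 = 22009.
Overall mean = Σ (Nₕ/N)·x̄ₕ — weight by population share, not a simple average.
Σ Nₕx̄ₕ = 3463·6.6 + 3909·13.5 + 9781·11.3 + 3222·9.4 + 1634·7.0 = 22855.8 + 52771.5 + 110525.3 + 30286.8 + 11438 = 227877.4.
Divide by N: 227877.4 / 22009 = 10.3538... → 10.35.

10.35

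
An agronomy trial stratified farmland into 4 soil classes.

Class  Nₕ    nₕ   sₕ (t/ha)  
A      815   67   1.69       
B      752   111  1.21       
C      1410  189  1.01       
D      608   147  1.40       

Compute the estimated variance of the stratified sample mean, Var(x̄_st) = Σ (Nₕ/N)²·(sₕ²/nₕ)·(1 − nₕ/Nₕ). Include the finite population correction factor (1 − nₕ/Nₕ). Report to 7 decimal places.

0.0035305

N = 3585; Wₕ = Nₕ/N.
class A: (815/3585)²·1.69²/67·(1 − 67/815) = 0.0020219923
class B: (752/3585)²·1.21²/111·(1 − 111/752) = 0.0004947039
class C: (1410/3585)²·1.01²/189·(1 − 189/1410) = 0.0007229985
class D: (608/3585)²·1.40²/147·(1 − 147/608) = 0.0002907803
Sum = 0.0035304749 → 0.0035305.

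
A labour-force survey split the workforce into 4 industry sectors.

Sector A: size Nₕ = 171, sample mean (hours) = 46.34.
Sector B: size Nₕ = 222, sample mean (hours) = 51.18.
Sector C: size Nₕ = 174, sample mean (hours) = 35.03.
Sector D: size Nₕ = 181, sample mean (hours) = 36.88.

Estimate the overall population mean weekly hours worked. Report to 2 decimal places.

N = 748; weights Wₕ = Nₕ/N = (0.2286, 0.2968, 0.2326, 0.2420).
x̄_st = Σ Wₕ·x̄ₕ = 0.2286·46.34 + 0.2968·51.18 + 0.2326·35.03 + 0.2420·36.88 ≈ 42.8564...
→ 42.86.

42.86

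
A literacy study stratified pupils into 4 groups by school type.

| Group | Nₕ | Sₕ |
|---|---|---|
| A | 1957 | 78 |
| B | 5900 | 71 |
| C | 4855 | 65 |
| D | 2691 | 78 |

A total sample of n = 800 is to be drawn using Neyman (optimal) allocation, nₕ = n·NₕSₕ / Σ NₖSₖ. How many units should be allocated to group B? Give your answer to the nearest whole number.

305

A: NₕSₕ = 1957·78 = 152646
B: NₕSₕ = 5900·71 = 418900
C: NₕSₕ = 4855·65 = 315575
D: NₕSₕ = 2691·78 = 209898
Σ NₕSₕ = 1097019.
n_B = 800·418900/1097019 = 305.482... → 305.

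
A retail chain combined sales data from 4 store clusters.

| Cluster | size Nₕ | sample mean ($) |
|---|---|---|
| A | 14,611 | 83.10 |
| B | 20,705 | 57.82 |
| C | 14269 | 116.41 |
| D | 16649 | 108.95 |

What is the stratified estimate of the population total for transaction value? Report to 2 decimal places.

Population total = Σ Nₕ·x̄ₕ (each stratum's size times its mean).
14611·83.10 + 20705·57.82 + 14269·116.41 + 16649·108.95 = 1214174.1 + 1197163.1 + 1661054.29 + 1813908.55 = 5886300.04.

5886300.04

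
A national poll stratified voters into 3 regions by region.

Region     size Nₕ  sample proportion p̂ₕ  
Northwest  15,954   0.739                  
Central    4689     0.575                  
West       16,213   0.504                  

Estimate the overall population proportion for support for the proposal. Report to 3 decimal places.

N = 15954 + 4689 + 16213 = 36856.
Overall proportion = Σ (Nₕ/N)·p̂ₕ.
Σ Nₕp̂ₕ = 11790.006 + 2696.175 + 8171.352 = 22657.533.
22657.533 / 36856 = 0.61476... → 0.615.

0.615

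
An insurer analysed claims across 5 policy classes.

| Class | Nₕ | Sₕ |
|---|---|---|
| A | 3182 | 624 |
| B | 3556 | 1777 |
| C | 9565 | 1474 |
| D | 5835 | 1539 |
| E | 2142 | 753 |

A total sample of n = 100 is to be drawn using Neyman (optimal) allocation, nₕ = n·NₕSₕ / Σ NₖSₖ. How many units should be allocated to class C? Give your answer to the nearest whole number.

43

Σ NₕSₕ = 3182·624 + 3556·1777 + 9565·1474 + 5835·1539 + 2142·753 = 32996381.
Share for C: 14098810/32996381 = 0.42728.
n_C = 100 × 0.42728 = 42.728... → 43.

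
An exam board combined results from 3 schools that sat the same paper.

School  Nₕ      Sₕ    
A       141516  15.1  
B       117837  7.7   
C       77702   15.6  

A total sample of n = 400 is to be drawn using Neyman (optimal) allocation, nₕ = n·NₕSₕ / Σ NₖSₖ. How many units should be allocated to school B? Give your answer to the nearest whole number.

A: NₕSₕ = 141516·15.1 = 2136891.6
B: NₕSₕ = 117837·7.7 = 907344.9
C: NₕSₕ = 77702·15.6 = 1212151.2
Σ NₕSₕ = 4256387.7.
n_B = 400·907344.9/4256387.7 = 85.269... → 85.

85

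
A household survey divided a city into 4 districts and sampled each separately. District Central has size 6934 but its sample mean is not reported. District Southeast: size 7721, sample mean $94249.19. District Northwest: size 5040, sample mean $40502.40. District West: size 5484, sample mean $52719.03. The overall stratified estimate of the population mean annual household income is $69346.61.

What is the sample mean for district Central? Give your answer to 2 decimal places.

N = 6934 + 7721 + 5040 + 5484 = 25179.
Overall total = μ·N = 69346.61·25179 = 1746078293.19.
Subtract the known strata: 7721·94249.19 + 5040·40502.40 + 5484·52719.03 = 1220941252.51.
Remaining total for district Central: 1746078293.19 − 1220941252.51 = 525137040.68.
Divide by its size: 525137040.68 / 6934 = 75733.6372... → 75733.64.

75733.64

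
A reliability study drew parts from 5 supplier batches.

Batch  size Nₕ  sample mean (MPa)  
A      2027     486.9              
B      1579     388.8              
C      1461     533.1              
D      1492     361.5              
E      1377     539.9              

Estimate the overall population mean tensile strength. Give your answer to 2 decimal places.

461.51

N = 7936; weights Wₕ = Nₕ/N = (0.2554, 0.1990, 0.1841, 0.1880, 0.1735).
x̄_st = Σ Wₕ·x̄ₕ = 0.2554·486.9 + 0.1990·388.8 + 0.1841·533.1 + 0.1880·361.5 + 0.1735·539.9 ≈ 461.5072...
→ 461.51.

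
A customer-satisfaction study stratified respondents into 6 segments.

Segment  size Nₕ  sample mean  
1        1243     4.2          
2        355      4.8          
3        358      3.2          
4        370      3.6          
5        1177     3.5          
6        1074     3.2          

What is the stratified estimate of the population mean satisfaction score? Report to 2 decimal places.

N = 4577; weights Wₕ = Nₕ/N = (0.2716, 0.0776, 0.0782, 0.0808, 0.2572, 0.2347).
x̄_st = Σ Wₕ·x̄ₕ = 0.2716·4.2 + 0.0776·4.8 + 0.0782·3.2 + 0.0808·3.6 + 0.2572·3.5 + 0.2347·3.2 ≈ 3.7052...
→ 3.71.

3.71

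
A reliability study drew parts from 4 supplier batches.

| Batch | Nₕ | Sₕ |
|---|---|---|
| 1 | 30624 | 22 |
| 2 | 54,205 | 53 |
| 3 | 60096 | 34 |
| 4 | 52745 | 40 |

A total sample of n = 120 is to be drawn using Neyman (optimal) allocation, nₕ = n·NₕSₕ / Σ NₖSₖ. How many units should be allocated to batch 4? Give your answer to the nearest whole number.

1: NₕSₕ = 30624·22 = 673728
2: NₕSₕ = 54205·53 = 2872865
3: NₕSₕ = 60096·34 = 2043264
4: NₕSₕ = 52745·40 = 2109800
Σ NₕSₕ = 7699657.
n_4 = 120·2109800/7699657 = 32.881... → 33.

33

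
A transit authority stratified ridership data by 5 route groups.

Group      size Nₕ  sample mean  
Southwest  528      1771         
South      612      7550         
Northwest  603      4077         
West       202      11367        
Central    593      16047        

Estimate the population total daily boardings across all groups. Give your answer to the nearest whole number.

19826124

Southwest: 528·1771 = 935088
South: 612·7550 = 4620600
Northwest: 603·4077 = 2458431
West: 202·11367 = 2296134
Central: 593·16047 = 9515871
τ̂ = Σ Nₕx̄ₕ = 19826124.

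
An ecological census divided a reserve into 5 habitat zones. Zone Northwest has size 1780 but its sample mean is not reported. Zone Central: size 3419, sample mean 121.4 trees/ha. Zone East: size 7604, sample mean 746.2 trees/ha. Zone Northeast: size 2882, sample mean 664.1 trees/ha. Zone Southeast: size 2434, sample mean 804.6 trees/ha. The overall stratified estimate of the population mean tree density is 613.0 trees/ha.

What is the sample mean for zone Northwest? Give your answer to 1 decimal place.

N = 1780 + 3419 + 7604 + 2882 + 2434 = 18119.
Overall total = μ·N = 613.0·18119 = 11106947.
Subtract the known strata: 3419·121.4 + 7604·746.2 + 2882·664.1 + 2434·804.6 = 9961504.
Remaining total for zone Northwest: 11106947 − 9961504 = 1145443.
Divide by its size: 1145443 / 1780 = 643.507... → 643.5.

643.5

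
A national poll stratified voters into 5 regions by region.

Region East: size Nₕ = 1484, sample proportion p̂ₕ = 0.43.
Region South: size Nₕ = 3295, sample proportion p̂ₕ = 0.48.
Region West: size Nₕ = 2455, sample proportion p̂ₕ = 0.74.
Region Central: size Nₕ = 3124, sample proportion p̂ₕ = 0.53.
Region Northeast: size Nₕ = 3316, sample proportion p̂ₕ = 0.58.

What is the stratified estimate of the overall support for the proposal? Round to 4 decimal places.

0.5569

Wₕ = Nₕ/N with N = 13674: 0.1085, 0.2410, 0.1795, 0.2285, 0.2425.
p̂_st = 0.1085·0.43 + 0.2410·0.48 + 0.1795·0.74 + 0.2285·0.53 + 0.2425·0.58 ≈ 0.556927... → 0.5569.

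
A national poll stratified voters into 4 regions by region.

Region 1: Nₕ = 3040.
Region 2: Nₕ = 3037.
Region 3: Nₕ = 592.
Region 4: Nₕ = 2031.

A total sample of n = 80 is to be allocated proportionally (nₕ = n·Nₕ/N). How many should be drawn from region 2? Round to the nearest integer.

N = 3040 + 3037 + 592 + 2031 = 8700.
n_2 = 80·3037/8700 = 27.926... → 28.

28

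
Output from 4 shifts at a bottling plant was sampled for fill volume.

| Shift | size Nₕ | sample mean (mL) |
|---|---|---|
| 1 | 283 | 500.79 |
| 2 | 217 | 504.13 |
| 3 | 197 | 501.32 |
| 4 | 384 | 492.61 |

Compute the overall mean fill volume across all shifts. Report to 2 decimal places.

x̄_st = (Σ Nₕx̄ₕ) / (Σ Nₕ) = (283·500.79 + 217·504.13 + 197·501.32 + 384·492.61) / 1081
= 539042.06 / 1081 = 498.6513... → 498.65.

498.65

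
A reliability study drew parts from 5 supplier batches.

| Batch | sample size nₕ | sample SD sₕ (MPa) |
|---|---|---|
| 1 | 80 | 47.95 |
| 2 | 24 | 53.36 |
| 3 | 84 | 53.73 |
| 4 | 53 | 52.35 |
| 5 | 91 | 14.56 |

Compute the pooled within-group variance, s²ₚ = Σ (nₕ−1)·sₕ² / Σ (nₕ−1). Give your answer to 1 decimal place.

Degrees of freedom: 79 + 23 + 83 + 52 + 90 = 327.
Σ(nₕ−1)sₕ² = 79·2299.2025 + 23·2847.2896 + 83·2886.9129 + 52·2740.5225 + 90·211.9936 = 648325.023.
s²ₚ = 648325.023 / 327 = 1982.645... → 1982.6.

1982.6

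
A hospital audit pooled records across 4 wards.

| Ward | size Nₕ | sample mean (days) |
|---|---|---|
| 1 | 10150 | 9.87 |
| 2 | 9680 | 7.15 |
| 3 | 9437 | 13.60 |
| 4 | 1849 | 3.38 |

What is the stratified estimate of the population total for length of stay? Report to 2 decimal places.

303985.32

1: 10150·9.87 = 100180.5
2: 9680·7.15 = 69212
3: 9437·13.60 = 128343.2
4: 1849·3.38 = 6249.62
τ̂ = Σ Nₕx̄ₕ = 303985.32.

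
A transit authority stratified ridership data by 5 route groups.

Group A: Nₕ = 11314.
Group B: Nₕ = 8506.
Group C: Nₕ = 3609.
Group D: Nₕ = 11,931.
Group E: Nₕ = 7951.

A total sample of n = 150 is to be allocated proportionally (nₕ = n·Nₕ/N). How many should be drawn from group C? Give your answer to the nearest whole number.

N = 11314 + 8506 + 3609 + 11931 + 7951 = 43311.
n_C = 150·3609/43311 = 12.499... → 12.

12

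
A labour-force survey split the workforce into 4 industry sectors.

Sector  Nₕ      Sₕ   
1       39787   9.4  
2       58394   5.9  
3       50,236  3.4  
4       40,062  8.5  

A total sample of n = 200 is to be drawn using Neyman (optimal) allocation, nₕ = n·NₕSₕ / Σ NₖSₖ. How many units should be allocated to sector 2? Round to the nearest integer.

56

1: NₕSₕ = 39787·9.4 = 373997.8
2: NₕSₕ = 58394·5.9 = 344524.6
3: NₕSₕ = 50236·3.4 = 170802.4
4: NₕSₕ = 40062·8.5 = 340527
Σ NₕSₕ = 1229851.8.
n_2 = 200·344524.6/1229851.8 = 56.027... → 56.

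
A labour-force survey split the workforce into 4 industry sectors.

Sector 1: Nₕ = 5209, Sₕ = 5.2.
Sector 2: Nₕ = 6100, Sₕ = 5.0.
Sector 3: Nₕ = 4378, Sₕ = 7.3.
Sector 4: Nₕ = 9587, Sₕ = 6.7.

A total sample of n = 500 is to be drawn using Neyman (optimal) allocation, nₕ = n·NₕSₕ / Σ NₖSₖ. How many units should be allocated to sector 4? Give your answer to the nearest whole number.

Σ NₕSₕ = 5209·5.2 + 6100·5.0 + 4378·7.3 + 9587·6.7 = 153779.1.
Share for 4: 64232.9/153779.1 = 0.41770.
n_4 = 500 × 0.41770 = 208.848... → 209.

209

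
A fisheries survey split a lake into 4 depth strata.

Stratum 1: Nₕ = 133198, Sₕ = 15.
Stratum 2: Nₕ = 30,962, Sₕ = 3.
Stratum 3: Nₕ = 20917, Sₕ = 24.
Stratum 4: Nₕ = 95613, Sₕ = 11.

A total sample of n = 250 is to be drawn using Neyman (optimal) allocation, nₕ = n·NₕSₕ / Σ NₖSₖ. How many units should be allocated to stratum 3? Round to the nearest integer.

Σ NₕSₕ = 133198·15 + 30962·3 + 20917·24 + 95613·11 = 3644607.
Share for 3: 502008/3644607 = 0.13774.
n_3 = 250 × 0.13774 = 34.435... → 34.

34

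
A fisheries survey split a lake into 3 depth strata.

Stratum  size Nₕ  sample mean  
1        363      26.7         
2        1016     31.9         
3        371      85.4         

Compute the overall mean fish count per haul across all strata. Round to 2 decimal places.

x̄_st = (Σ Nₕx̄ₕ) / (Σ Nₕ) = (363·26.7 + 1016·31.9 + 371·85.4) / 1750
= 73785.9 / 1750 = 42.1634... → 42.16.

42.16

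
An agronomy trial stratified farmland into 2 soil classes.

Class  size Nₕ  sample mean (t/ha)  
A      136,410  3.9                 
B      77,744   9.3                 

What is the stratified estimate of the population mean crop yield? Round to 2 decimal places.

5.86

x̄_st = (Σ Nₕx̄ₕ) / (Σ Nₕ) = (136410·3.9 + 77744·9.3) / 214154
= 1255018.2 / 214154 = 5.8604... → 5.86.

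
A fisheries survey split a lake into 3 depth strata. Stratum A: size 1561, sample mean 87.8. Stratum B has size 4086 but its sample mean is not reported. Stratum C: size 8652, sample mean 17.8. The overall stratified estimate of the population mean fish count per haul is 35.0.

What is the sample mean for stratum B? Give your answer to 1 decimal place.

51.2

N = 1561 + 4086 + 8652 = 14299.
Overall total = μ·N = 35.0·14299 = 500465.
Subtract the known strata: 1561·87.8 + 8652·17.8 = 291061.4.
Remaining total for stratum B: 500465 − 291061.4 = 209403.6.
Divide by its size: 209403.6 / 4086 = 51.249... → 51.2.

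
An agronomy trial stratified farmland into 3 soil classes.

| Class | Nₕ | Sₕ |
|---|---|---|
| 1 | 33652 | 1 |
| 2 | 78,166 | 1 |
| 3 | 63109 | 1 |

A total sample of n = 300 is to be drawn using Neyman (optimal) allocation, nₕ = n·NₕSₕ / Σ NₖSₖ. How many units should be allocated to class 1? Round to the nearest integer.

58

Σ NₕSₕ = 33652·1 + 78166·1 + 63109·1 = 174927.
Share for 1: 33652/174927 = 0.19238.
n_1 = 300 × 0.19238 = 57.713... → 58.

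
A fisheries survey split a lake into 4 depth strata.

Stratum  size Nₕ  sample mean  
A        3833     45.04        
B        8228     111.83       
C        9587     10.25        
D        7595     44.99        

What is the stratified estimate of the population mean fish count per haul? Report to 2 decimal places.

52.41

N = 3833 + 8228 + 9587 + 7595 = 29243.
The stratified mean weights each stratum mean by its population share Nₕ/N.
Σ Nₕx̄ₕ = 3833·45.04 + 8228·111.83 + 9587·10.25 + 7595·44.99 = 172638.32 + 920137.24 + 98266.75 + 341699.05 = 1532741.36.
Divide by N: 1532741.36 / 29243 = 52.4140... → 52.41.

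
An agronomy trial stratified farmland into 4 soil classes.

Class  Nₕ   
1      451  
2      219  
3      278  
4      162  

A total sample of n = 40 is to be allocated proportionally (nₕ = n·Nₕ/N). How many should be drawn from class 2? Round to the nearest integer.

8

N = 451 + 219 + 278 + 162 = 1110.
n_2 = 40·219/1110 = 7.892... → 8.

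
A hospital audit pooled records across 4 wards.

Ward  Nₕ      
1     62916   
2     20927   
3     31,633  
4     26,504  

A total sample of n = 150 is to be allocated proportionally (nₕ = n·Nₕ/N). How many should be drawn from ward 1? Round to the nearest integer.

N = 62916 + 20927 + 31633 + 26504 = 141980.
n_1 = 150·62916/141980 = 66.470... → 66.

66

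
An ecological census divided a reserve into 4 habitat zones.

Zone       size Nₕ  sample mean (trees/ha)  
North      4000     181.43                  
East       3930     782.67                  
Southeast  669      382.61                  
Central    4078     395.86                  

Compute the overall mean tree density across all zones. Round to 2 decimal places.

447.42

N = 12677; weights Wₕ = Nₕ/N = (0.3155, 0.3100, 0.0528, 0.3217).
x̄_st = Σ Wₕ·x̄ₕ = 0.3155·181.43 + 0.3100·782.67 + 0.0528·382.61 + 0.3217·395.86 ≈ 447.4163...
→ 447.42.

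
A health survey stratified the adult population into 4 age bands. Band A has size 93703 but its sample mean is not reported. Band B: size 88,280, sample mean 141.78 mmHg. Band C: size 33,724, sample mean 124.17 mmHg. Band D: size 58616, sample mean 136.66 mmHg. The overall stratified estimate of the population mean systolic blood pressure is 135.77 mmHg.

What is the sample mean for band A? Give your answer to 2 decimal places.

Σ Nₕx̄ₕ = N·μ, so 93703·x̄_A = 274323·135.77 − (88280·141.78 + 33724·124.17 + 58616·136.66).
= 37244833.71 − 24714310.04 = 12530523.67.
x̄_A = 12530523.67 / 93703 = 133.7260... → 133.73.

133.73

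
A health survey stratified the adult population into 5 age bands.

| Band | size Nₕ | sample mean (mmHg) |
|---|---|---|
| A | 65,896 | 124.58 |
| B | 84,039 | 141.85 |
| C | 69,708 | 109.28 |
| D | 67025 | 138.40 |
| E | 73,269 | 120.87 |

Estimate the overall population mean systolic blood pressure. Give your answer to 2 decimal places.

N = 65896 + 84039 + 69708 + 67025 + 73269 = 359937.
The stratified mean weights each stratum mean by its population share Nₕ/N.
Σ Nₕx̄ₕ = 65896·124.58 + 84039·141.85 + 69708·109.28 + 67025·138.40 + 73269·120.87 = 8209323.68 + 11920932.15 + 7617690.24 + 9276260 + 8856024.03 = 45880230.1.
Divide by N: 45880230.1 / 359937 = 127.4674... → 127.47.

127.47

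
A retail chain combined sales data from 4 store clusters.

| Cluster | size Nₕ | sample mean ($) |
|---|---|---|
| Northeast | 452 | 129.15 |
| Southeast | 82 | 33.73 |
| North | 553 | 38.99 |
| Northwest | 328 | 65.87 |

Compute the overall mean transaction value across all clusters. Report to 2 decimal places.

73.72

N = 1415; weights Wₕ = Nₕ/N = (0.3194, 0.0580, 0.3908, 0.2318).
x̄_st = Σ Wₕ·x̄ₕ = 0.3194·129.15 + 0.0580·33.73 + 0.3908·38.99 + 0.2318·65.87 ≈ 73.7162...
→ 73.72.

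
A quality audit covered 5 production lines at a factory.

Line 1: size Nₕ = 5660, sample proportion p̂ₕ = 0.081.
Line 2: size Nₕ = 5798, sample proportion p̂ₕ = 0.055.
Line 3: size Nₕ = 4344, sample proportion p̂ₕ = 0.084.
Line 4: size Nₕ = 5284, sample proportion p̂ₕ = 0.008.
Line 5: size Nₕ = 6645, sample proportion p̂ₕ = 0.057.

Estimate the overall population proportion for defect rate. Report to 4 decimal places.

0.0564

Wₕ = Nₕ/N with N = 27731: 0.2041, 0.2091, 0.1566, 0.1905, 0.2396.
p̂_st = 0.2041·0.081 + 0.2091·0.055 + 0.1566·0.084 + 0.1905·0.008 + 0.2396·0.057 ≈ 0.056373... → 0.0564.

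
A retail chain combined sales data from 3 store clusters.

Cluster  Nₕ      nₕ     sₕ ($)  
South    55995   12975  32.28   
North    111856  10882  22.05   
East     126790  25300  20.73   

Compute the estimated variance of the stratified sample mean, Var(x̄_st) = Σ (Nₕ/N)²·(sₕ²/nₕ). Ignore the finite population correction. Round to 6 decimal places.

N = 294641. Term for each stratum: Wₕ²sₕ²/nₕ.
Var(x̄_st) = 0.002900493 + 0.006439330 + 0.003145297 = 0.012485120 → 0.012485.

0.012485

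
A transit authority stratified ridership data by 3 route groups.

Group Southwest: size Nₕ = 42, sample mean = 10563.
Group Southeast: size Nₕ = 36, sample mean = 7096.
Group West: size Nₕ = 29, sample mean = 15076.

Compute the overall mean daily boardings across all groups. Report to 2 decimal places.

N = 42 + 36 + 29 = 107.
Weight each subgroup mean by Nₕ/N and sum.
Σ Nₕx̄ₕ = 42·10563 + 36·7096 + 29·15076 = 443646 + 255456 + 437204 = 1136306.
Divide by N: 1136306 / 107 = 10619.6822... → 10619.68.

10619.68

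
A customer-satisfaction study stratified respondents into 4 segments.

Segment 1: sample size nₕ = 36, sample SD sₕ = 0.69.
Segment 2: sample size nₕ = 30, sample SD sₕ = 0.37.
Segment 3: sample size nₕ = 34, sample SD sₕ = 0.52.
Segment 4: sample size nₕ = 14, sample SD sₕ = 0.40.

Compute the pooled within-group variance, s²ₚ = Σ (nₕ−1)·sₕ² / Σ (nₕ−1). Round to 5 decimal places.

Degrees of freedom: 35 + 29 + 33 + 13 = 110.
Σ(nₕ−1)sₕ² = 35·0.4761 + 29·0.1369 + 33·0.2704 + 13·0.16 = 31.6368.
s²ₚ = 31.6368 / 110 = 0.2876073... → 0.28761.

0.28761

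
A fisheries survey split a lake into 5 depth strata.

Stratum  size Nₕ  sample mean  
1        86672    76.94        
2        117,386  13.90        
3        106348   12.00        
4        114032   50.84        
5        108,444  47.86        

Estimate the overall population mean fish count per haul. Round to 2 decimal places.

x̄_st = (Σ Nₕx̄ₕ) / (Σ Nₕ) = (86672·76.94 + 117386·13.90 + 106348·12.00 + 114032·50.84 + 108444·47.86) / 532882
= 20563901.8 / 532882 = 38.5900... → 38.59.

38.59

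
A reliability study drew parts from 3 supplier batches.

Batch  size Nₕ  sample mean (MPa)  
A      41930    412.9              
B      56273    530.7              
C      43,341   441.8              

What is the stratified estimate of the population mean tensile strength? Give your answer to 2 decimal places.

468.58

N = 41930 + 56273 + 43341 = 141544.
The stratified mean weights each stratum mean by its population share Nₕ/N.
Σ Nₕx̄ₕ = 41930·412.9 + 56273·530.7 + 43341·441.8 = 17312897 + 29864081.1 + 19148053.8 = 66325031.9.
Divide by N: 66325031.9 / 141544 = 468.5824... → 468.58.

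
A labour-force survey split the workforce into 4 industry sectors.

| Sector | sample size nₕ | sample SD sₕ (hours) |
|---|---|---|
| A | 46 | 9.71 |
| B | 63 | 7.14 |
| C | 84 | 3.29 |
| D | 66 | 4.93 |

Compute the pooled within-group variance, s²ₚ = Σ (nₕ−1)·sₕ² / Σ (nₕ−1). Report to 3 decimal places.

Degrees of freedom: 45 + 62 + 83 + 65 = 255.
Σ(nₕ−1)sₕ² = 45·94.2841 + 62·50.9796 + 83·10.8241 + 65·24.3049 = 9881.7385.
s²ₚ = 9881.7385 / 255 = 38.75192... → 38.752.

38.752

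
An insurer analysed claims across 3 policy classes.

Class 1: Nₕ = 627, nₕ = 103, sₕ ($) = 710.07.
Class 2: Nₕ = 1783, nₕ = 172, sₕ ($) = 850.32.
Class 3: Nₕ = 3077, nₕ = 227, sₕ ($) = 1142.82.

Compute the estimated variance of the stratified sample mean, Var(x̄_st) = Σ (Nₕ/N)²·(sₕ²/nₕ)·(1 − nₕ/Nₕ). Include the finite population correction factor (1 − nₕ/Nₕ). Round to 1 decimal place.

2130.3

N = 5487; Wₕ = Nₕ/N.
class 1: (627/5487)²·710.07²/103·(1 − 103/627) = 53.4188
class 2: (1783/5487)²·850.32²/172·(1 − 172/1783) = 401.0637
class 3: (3077/5487)²·1142.82²/227·(1 − 227/3077) = 1675.8388
Sum = 2130.3212 → 2130.3.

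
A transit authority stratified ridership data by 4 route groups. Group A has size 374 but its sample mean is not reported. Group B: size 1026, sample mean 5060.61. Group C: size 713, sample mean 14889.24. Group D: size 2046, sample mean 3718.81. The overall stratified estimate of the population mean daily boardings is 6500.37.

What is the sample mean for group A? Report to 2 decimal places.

N = 374 + 1026 + 713 + 2046 = 4159.
Overall total = μ·N = 6500.37·4159 = 27035038.83.
Subtract the known strata: 1026·5060.61 + 713·14889.24 + 2046·3718.81 = 23416899.24.
Remaining total for group A: 27035038.83 − 23416899.24 = 3618139.59.
Divide by its size: 3618139.59 / 374 = 9674.1700... → 9674.17.

9674.17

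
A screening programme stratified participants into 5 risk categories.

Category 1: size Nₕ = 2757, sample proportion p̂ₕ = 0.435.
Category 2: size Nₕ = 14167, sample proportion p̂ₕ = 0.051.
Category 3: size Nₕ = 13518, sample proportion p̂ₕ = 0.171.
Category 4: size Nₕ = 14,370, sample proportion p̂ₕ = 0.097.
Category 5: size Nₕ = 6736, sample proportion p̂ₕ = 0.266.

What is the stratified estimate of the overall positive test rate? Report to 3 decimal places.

0.144

Wₕ = Nₕ/N with N = 51548: 0.0535, 0.2748, 0.2622, 0.2788, 0.1307.
p̂_st = 0.0535·0.435 + 0.2748·0.051 + 0.2622·0.171 + 0.2788·0.097 + 0.1307·0.266 ≈ 0.14393... → 0.144.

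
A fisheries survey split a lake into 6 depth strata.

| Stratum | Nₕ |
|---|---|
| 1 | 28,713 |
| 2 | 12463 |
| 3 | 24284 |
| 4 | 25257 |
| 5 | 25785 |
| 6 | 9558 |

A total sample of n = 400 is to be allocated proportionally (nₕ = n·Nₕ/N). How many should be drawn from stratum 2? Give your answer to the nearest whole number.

Share of stratum 2 = 12463/126060 = 0.09887.
Allocate 400 × 0.09887 = 39.546... → 40.

40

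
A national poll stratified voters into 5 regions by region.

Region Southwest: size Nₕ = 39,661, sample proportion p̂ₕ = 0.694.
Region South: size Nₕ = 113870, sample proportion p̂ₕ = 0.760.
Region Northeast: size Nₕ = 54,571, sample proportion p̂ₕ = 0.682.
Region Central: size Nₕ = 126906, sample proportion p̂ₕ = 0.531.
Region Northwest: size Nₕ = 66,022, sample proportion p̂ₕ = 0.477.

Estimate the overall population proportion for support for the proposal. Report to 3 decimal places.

0.624

Wₕ = Nₕ/N with N = 401030: 0.0989, 0.2839, 0.1361, 0.3165, 0.1646.
p̂_st = 0.0989·0.694 + 0.2839·0.760 + 0.1361·0.682 + 0.3165·0.531 + 0.1646·0.477 ≈ 0.62380... → 0.624.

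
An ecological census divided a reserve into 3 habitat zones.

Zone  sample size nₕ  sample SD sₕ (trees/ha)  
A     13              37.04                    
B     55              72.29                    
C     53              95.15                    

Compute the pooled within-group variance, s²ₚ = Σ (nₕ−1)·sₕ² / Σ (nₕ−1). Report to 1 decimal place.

6520.7

Degrees of freedom: 12 + 54 + 52 = 118.
Σ(nₕ−1)sₕ² = 12·1371.9616 + 54·5225.8441 + 52·9053.5225 = 769442.2906.
s²ₚ = 769442.2906 / 118 = 6520.697... → 6520.7.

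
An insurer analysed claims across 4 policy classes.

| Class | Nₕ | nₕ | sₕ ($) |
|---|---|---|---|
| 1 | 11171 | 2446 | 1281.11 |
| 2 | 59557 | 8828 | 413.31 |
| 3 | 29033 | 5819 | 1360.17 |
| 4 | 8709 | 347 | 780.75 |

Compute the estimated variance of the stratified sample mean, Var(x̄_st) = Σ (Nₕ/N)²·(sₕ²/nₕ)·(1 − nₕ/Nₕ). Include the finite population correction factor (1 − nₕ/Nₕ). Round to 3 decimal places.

39.613

N = 108470. Term for each stratum: Wₕ²sₕ²/nₕ·(1−nₕ/Nₕ).
Var(x̄_st) = 5.558461 + 4.968889 + 18.212126 + 10.873108 = 39.612584 → 39.613.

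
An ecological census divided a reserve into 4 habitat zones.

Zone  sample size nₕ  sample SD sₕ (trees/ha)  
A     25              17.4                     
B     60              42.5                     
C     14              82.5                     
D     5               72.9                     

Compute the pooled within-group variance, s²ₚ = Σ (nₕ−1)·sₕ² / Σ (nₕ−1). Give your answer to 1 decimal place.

2235.7

Degrees of freedom: 24 + 59 + 13 + 4 = 100.
Σ(nₕ−1)sₕ² = 24·302.76 + 59·1806.25 + 13·6806.25 + 4·5314.41 = 223573.88.
s²ₚ = 223573.88 / 100 = 2235.739... → 2235.7.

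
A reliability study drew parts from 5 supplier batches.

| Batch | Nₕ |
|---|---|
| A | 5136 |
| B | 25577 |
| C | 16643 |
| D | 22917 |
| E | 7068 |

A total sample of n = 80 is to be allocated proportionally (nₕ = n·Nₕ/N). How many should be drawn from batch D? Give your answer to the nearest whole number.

24

N = 5136 + 25577 + 16643 + 22917 + 7068 = 77341.
n_D = 80·22917/77341 = 23.705... → 24.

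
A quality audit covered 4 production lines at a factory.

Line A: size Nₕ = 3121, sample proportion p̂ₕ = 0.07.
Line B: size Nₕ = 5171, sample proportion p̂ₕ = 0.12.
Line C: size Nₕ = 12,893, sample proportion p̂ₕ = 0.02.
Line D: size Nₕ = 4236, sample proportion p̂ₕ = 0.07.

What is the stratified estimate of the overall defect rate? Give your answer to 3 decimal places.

Wₕ = Nₕ/N with N = 25421: 0.1228, 0.2034, 0.5072, 0.1666.
p̂_st = 0.1228·0.07 + 0.2034·0.12 + 0.5072·0.02 + 0.1666·0.07 ≈ 0.05481... → 0.055.

0.055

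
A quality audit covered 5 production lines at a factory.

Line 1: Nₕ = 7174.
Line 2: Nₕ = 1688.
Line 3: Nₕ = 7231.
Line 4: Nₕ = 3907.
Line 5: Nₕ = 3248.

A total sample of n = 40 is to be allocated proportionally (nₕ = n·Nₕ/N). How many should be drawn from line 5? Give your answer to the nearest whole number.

6

Share of line 5 = 3248/23248 = 0.13971.
Allocate 40 × 0.13971 = 5.588... → 6.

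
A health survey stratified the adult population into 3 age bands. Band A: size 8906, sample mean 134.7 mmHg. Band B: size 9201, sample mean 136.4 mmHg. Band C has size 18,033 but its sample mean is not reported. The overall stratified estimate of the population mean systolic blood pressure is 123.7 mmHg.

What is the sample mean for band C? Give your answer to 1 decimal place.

111.8

N = 8906 + 9201 + 18033 = 36140.
Overall total = μ·N = 123.7·36140 = 4470518.
Subtract the known strata: 8906·134.7 + 9201·136.4 = 2454654.6.
Remaining total for band C: 4470518 − 2454654.6 = 2015863.4.
Divide by its size: 2015863.4 / 18033 = 111.787... → 111.8.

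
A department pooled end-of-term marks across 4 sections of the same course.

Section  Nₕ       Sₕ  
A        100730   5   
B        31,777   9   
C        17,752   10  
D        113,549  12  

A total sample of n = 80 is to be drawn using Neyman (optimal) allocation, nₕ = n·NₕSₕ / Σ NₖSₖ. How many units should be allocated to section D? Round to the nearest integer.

A: NₕSₕ = 100730·5 = 503650
B: NₕSₕ = 31777·9 = 285993
C: NₕSₕ = 17752·10 = 177520
D: NₕSₕ = 113549·12 = 1362588
Σ NₕSₕ = 2329751.
n_D = 80·1362588/2329751 = 46.789... → 47.

47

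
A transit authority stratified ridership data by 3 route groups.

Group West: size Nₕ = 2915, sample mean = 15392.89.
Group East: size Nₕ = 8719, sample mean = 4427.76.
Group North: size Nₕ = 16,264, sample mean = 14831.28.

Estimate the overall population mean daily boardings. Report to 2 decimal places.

N = 27898; weights Wₕ = Nₕ/N = (0.1045, 0.3125, 0.5830).
x̄_st = Σ Wₕ·x̄ₕ = 0.1045·15392.89 + 0.3125·4427.76 + 0.5830·14831.28 ≈ 11638.5351...
→ 11638.54.

11638.54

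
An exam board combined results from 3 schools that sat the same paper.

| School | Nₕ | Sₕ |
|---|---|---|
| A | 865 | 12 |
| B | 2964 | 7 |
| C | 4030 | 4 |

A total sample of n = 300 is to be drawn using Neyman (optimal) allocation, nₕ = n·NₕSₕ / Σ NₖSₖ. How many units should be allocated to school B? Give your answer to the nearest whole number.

132

Σ NₕSₕ = 865·12 + 2964·7 + 4030·4 = 47248.
Share for B: 20748/47248 = 0.43913.
n_B = 300 × 0.43913 = 131.739... → 132.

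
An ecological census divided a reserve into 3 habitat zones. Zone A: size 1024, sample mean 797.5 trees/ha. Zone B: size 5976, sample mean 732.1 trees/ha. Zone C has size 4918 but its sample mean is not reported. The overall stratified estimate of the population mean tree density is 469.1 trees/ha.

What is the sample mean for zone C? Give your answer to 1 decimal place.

81.1

N = 1024 + 5976 + 4918 = 11918.
Overall total = μ·N = 469.1·11918 = 5590733.8.
Subtract the known strata: 1024·797.5 + 5976·732.1 = 5191669.6.
Remaining total for zone C: 5590733.8 − 5191669.6 = 399064.2.
Divide by its size: 399064.2 / 4918 = 81.144... → 81.1.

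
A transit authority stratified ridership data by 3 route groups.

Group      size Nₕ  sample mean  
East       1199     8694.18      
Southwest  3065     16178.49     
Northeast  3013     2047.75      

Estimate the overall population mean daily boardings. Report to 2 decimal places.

9094.58

x̄_st = (Σ Nₕx̄ₕ) / (Σ Nₕ) = (1199·8694.18 + 3065·16178.49 + 3013·2047.75) / 7277
= 66181264.42 / 7277 = 9094.5808... → 9094.58.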